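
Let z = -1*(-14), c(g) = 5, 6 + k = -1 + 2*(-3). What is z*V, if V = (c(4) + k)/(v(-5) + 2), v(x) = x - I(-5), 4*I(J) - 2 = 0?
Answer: 32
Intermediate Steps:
k = -13 (k = -6 + (-1 + 2*(-3)) = -6 + (-1 - 6) = -6 - 7 = -13)
I(J) = ½ (I(J) = ½ + (¼)*0 = ½ + 0 = ½)
v(x) = -½ + x (v(x) = x - 1*½ = x - ½ = -½ + x)
z = 14
V = 16/7 (V = (5 - 13)/((-½ - 5) + 2) = -8/(-11/2 + 2) = -8/(-7/2) = -8*(-2/7) = 16/7 ≈ 2.2857)
z*V = 14*(16/7) = 32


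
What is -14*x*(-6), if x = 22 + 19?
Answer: 3444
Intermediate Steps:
x = 41
-14*x*(-6) = -14*41*(-6) = -574*(-6) = 3444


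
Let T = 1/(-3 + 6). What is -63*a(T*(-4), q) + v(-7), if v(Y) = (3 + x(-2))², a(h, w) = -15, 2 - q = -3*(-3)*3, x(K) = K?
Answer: 946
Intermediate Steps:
T = ⅓ (T = 1/3 = ⅓ ≈ 0.33333)
q = -25 (q = 2 - (-3*(-3))*3 = 2 - 9*3 = 2 - 1*27 = 2 - 27 = -25)
v(Y) = 1 (v(Y) = (3 - 2)² = 1² = 1)
-63*a(T*(-4), q) + v(-7) = -63*(-15) + 1 = 945 + 1 = 946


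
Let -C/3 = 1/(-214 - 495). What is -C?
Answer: -3/709 ≈ -0.0042313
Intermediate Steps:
C = 3/709 (C = -3/(-214 - 495) = -3/(-709) = -3*(-1/709) = 3/709 ≈ 0.0042313)
-C = -1*3/709 = -3/709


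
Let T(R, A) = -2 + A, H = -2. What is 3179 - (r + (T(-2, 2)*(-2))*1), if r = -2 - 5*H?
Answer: 3171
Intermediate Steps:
r = 8 (r = -2 - 5*(-2) = -2 + 10 = 8)
3179 - (r + (T(-2, 2)*(-2))*1) = 3179 - (8 + ((-2 + 2)*(-2))*1) = 3179 - (8 + (0*(-2))*1) = 3179 - (8 + 0*1) = 3179 - (8 + 0) = 3179 - 1*8 = 3179 - 8 = 3171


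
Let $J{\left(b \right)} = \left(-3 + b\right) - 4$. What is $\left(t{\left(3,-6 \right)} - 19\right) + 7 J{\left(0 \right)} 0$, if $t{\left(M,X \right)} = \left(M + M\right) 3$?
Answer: $-1$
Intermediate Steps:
$J{\left(b \right)} = -7 + b$
$t{\left(M,X \right)} = 6 M$ ($t{\left(M,X \right)} = 2 M 3 = 6 M$)
$\left(t{\left(3,-6 \right)} - 19\right) + 7 J{\left(0 \right)} 0 = \left(6 \cdot 3 - 19\right) + 7 \left(-7 + 0\right) 0 = \left(18 - 19\right) + 7 \left(-7\right) 0 = -1 - 0 = -1 + 0 = -1$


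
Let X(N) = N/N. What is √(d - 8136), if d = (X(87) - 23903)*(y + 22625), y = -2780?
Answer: 3*I*√52704814 ≈ 21779.0*I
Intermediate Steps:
X(N) = 1
d = -474335190 (d = (1 - 23903)*(-2780 + 22625) = -23902*19845 = -474335190)
√(d - 8136) = √(-474335190 - 8136) = √(-474343326) = 3*I*√52704814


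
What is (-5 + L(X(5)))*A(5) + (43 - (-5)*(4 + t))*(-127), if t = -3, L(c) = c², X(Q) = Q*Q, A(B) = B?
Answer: -2996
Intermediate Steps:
X(Q) = Q²
(-5 + L(X(5)))*A(5) + (43 - (-5)*(4 + t))*(-127) = (-5 + (5²)²)*5 + (43 - (-5)*(4 - 3))*(-127) = (-5 + 25²)*5 + (43 - (-5))*(-127) = (-5 + 625)*5 + (43 - 1*(-5))*(-127) = 620*5 + (43 + 5)*(-127) = 3100 + 48*(-127) = 3100 - 6096 = -2996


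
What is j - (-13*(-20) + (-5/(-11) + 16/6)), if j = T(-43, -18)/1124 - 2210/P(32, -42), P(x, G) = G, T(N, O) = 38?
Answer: -27323423/129822 ≈ -210.47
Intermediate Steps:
j = 621409/11802 (j = 38/1124 - 2210/(-42) = 38*(1/1124) - 2210*(-1/42) = 19/562 + 1105/21 = 621409/11802 ≈ 52.653)
j - (-13*(-20) + (-5/(-11) + 16/6)) = 621409/11802 - (-13*(-20) + (-5/(-11) + 16/6)) = 621409/11802 - (260 + (-5*(-1/11) + 16*(1/6))) = 621409/11802 - (260 + (5/11 + 8/3)) = 621409/11802 - (260 + 103/33) = 621409/11802 - 1*8683/33 = 621409/11802 - 8683/33 = -27323423/129822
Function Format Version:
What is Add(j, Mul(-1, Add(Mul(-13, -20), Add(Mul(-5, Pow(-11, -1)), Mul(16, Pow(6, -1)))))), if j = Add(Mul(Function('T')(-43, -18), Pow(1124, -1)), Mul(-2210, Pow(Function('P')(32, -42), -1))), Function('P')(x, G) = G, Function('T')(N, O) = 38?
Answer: Rational(-27323423, 129822) ≈ -210.47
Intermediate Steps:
j = Rational(621409, 11802) (j = Add(Mul(38, Pow(1124, -1)), Mul(-2210, Pow(-42, -1))) = Add(Mul(38, Rational(1, 1124)), Mul(-2210, Rational(-1, 42))) = Add(Rational(19, 562), Rational(1105, 21)) = Rational(621409, 11802) ≈ 52.653)
Add(j, Mul(-1, Add(Mul(-13, -20), Add(Mul(-5, Pow(-11, -1)), Mul(16, Pow(6, -1)))))) = Add(Rational(621409, 11802), Mul(-1, Add(Mul(-13, -20), Add(Mul(-5, Pow(-11, -1)), Mul(16, Pow(6, -1)))))) = Add(Rational(621409, 11802), Mul(-1, Add(260, Add(Mul(-5, Rational(-1, 11)), Mul(16, Rational(1, 6)))))) = Add(Rational(621409, 11802), Mul(-1, Add(260, Add(Rational(5, 11), Rational(8, 3))))) = Add(Rational(621409, 11802), Mul(-1, Add(260, Rational(103, 33)))) = Add(Rational(621409, 11802), Mul(-1, Rational(8683, 33))) = Add(Rational(621409, 11802), Rational(-8683, 33)) = Rational(-27323423, 129822)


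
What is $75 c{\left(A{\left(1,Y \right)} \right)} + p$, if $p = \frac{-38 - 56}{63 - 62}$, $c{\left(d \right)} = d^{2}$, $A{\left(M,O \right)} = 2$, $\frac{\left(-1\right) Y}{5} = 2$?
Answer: $206$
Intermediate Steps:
$Y = -10$ ($Y = \left(-5\right) 2 = -10$)
$p = -94$ ($p = - \frac{94}{1} = \left(-94\right) 1 = -94$)
$75 c{\left(A{\left(1,Y \right)} \right)} + p = 75 \cdot 2^{2} - 94 = 75 \cdot 4 - 94 = 300 - 94 = 206$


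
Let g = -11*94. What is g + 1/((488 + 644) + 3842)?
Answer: -5143115/4974 ≈ -1034.0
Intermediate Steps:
g = -1034
g + 1/((488 + 644) + 3842) = -1034 + 1/((488 + 644) + 3842) = -1034 + 1/(1132 + 3842) = -1034 + 1/4974 = -5143115/4974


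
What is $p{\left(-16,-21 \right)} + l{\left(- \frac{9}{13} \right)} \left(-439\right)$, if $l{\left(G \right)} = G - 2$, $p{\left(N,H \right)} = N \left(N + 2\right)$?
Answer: $\frac{18277}{13} \approx 1405.9$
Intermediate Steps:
$p{\left(N,H \right)} = N \left(2 + N\right)$
$l{\left(G \right)} = -2 + G$ ($l{\left(G \right)} = G - 2 = -2 + G$)
$p{\left(-16,-21 \right)} + l{\left(- \frac{9}{13} \right)} \left(-439\right) = - 16 \left(2 - 16\right) + \left(-2 - \frac{9}{13}\right) \left(-439\right) = \left(-16\right) \left(-14\right) + \left(-2 - \frac{9}{13}\right) \left(-439\right) = 224 + \left(-2 - \frac{9}{13}\right) \left(-439\right) = 224 - - \frac{15365}{13} = 224 + \frac{15365}{13} = \frac{18277}{13}$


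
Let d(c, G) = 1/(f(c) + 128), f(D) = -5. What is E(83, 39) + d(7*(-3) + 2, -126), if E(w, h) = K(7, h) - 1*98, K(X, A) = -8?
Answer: -13037/123 ≈ -105.99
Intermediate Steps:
E(w, h) = -106 (E(w, h) = -8 - 1*98 = -8 - 98 = -106)
d(c, G) = 1/123 (d(c, G) = 1/(-5 + 128) = 1/123)
E(83, 39) + d(7*(-3) + 2, -126) = -106 + 1/123 = -13037/123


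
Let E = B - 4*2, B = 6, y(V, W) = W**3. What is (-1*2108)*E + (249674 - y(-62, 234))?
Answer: -12559014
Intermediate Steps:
E = -2 (E = 6 - 4*2 = 6 - 8 = -2)
(-1*2108)*E + (249674 - y(-62, 234)) = -1*2108*(-2) + (249674 - 1*234**3) = -2108*(-2) + (249674 - 1*12812904) = 4216 + (249674 - 12812904) = 4216 - 12563230 = -12559014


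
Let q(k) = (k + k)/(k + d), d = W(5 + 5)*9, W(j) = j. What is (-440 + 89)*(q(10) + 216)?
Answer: -379431/5 ≈ -75886.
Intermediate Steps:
d = 90 (d = (5 + 5)*9 = 10*9 = 90)
q(k) = 2*k/(90 + k) (q(k) = (k + k)/(k + 90) = (2*k)/(90 + k) = 2*k/(90 + k))
(-440 + 89)*(q(10) + 216) = (-440 + 89)*(2*10/(90 + 10) + 216) = -351*(2*10/100 + 216) = -351*(2*10*(1/100) + 216) = -351*(1/5 + 216) = -351*1081/5 = -379431/5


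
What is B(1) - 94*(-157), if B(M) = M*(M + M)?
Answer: 14760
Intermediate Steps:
B(M) = 2*M² (B(M) = M*(2*M) = 2*M²)
B(1) - 94*(-157) = 2*1² - 94*(-157) = 2*1 + 14758 = 2 + 14758 = 14760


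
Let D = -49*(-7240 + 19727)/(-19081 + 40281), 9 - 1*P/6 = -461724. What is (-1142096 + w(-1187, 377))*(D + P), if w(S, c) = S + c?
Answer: -33562478012885861/10600 ≈ -3.1663e+12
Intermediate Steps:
P = 2770398 (P = 54 - 6*(-461724) = 54 + 2770344 = 2770398)
D = -611863/21200 ≈ -28.861
(-1142096 + w(-1187, 377))*(D + P) = (-1142096 + (-1187 + 377))*(-611863/21200 + 2770398) = (-1142096 - 810)*(58731825737/21200) = -1142906*58731825737/21200 = -33562478012885861/10600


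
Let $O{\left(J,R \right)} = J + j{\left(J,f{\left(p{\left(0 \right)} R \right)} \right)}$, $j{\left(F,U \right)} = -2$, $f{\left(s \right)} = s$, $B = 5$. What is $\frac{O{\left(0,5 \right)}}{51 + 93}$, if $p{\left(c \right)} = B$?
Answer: $- \frac{1}{72} \approx -0.013889$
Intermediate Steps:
$p{\left(c \right)} = 5$
$O{\left(J,R \right)} = -2 + J$ ($O{\left(J,R \right)} = J - 2 = -2 + J$)
$\frac{O{\left(0,5 \right)}}{51 + 93} = \frac{-2 + 0}{51 + 93} = - \frac{2}{144} = \left(-2\right) \frac{1}{144} = - \frac{1}{72}$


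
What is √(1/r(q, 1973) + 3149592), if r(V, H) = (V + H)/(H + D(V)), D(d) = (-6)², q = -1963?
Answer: √314979290/10 ≈ 1774.8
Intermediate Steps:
D(d) = 36
r(V, H) = (H + V)/(36 + H) (r(V, H) = (V + H)/(H + 36) = (H + V)/(36 + H))
√(1/r(q, 1973) + 3149592) = √(1/((1973 - 1963)/(36 + 1973)) + 3149592) = √(1/(10/2009) + 3149592) = √(2009/10 + 3149592) = √(31497929/10) = √314979290/10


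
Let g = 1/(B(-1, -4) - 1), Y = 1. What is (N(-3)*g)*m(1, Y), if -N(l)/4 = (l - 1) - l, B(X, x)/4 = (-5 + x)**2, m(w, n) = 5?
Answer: 20/323 ≈ 0.061920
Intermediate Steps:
B(X, x) = 4*(-5 + x)**2
N(l) = 4 (N(l) = -4*((l - 1) - l) = -4*((-1 + l) - l) = -4*(-1) = 4)
g = 1/323 (g = 1/(4*(-5 - 4)**2 - 1) = 1/(4*(-9)**2 - 1) = 1/(4*81 - 1) = 1/(324 - 1) = 1/323 ≈ 0.0030960)
(N(-3)*g)*m(1, Y) = (4*(1/323))*5 = (4/323)*5 = 20/323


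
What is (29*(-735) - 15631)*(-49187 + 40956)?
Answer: 304102526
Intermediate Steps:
(29*(-735) - 15631)*(-49187 + 40956) = (-21315 - 15631)*(-8231) = -36946*(-8231) = 304102526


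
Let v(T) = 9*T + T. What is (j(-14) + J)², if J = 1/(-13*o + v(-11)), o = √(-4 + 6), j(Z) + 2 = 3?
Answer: 67884721/69172322 + 75738*√2/34586161 ≈ 0.98448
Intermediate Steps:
j(Z) = 1 (j(Z) = -2 + 3 = 1)
v(T) = 10*T
o = √2 ≈ 1.4142
J = 1/(-110 - 13*√2) (J = 1/(-13*√2 + 10*(-11)) = 1/(-13*√2 - 110) = 1/(-110 - 13*√2) ≈ -0.0077891)
(j(-14) + J)² = (1 + (-55/5881 + 13*√2/11762))² = (5826/5881 + 13*√2/11762)²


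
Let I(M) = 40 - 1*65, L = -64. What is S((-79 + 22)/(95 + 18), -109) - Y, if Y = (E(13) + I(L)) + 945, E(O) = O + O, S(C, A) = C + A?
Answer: -119272/113 ≈ -1055.5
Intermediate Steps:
S(C, A) = A + C
E(O) = 2*O
I(M) = -25 (I(M) = 40 - 65 = -25)
Y = 946 (Y = (2*13 - 25) + 945 = (26 - 25) + 945 = 1 + 945 = 946)
S((-79 + 22)/(95 + 18), -109) - Y = (-109 + (-79 + 22)/(95 + 18)) - 1*946 = (-109 - 57/113) - 946 = -12374/113 - 946 = -119272/113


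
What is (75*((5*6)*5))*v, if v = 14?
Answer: 157500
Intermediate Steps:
(75*((5*6)*5))*v = (75*((5*6)*5))*14 = (75*(30*5))*14 = (75*150)*14 = 11250*14 = 157500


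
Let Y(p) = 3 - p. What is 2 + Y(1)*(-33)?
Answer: -64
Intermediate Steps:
2 + Y(1)*(-33) = 2 + (3 - 1*1)*(-33) = 2 + (3 - 1)*(-33) = 2 + 2*(-33) = 2 - 66 = -64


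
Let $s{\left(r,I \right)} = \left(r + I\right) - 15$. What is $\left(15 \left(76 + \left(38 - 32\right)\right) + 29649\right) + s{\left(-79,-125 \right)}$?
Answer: $30660$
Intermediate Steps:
$s{\left(r,I \right)} = -15 + I + r$ ($s{\left(r,I \right)} = \left(I + r\right) - 15 = -15 + I + r$)
$\left(15 \left(76 + \left(38 - 32\right)\right) + 29649\right) + s{\left(-79,-125 \right)} = \left(15 \left(76 + \left(38 - 32\right)\right) + 29649\right) - 219 = \left(15 \left(76 + 6\right) + 29649\right) - 219 = \left(15 \cdot 82 + 29649\right) - 219 = \left(1230 + 29649\right) - 219 = 30879 - 219 = 30660$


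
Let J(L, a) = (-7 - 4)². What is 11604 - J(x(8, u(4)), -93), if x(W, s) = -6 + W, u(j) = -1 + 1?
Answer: 11483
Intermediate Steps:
u(j) = 0
J(L, a) = 121 (J(L, a) = (-11)² = 121)
11604 - J(x(8, u(4)), -93) = 11604 - 1*121 = 11604 - 121 = 11483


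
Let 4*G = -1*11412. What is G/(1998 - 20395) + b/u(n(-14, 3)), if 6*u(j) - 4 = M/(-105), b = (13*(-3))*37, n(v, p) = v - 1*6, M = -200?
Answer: -1672275987/1140614 ≈ -1466.1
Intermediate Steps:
n(v, p) = -6 + v (n(v, p) = v - 6 = -6 + v)
b = -1443 (b = -39*37 = -1443)
G = -2853 (G = (-1*11412)/4 = (1/4)*(-11412) = -2853)
u(j) = 62/63 (u(j) = 2/3 + (-200/(-105))/6 = 2/3 + (-200*(-1/105))/6 = 2/3 + (1/6)*(40/21) = 2/3 + 20/63 = 62/63)
G/(1998 - 20395) + b/u(n(-14, 3)) = -2853/(1998 - 20395) - 1443/62/63 = -2853/(-18397) - 1443*63/62 = -2853*(-1/18397) - 90909/62 = 2853/18397 - 90909/62 = -1672275987/1140614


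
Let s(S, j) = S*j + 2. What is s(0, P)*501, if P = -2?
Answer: 1002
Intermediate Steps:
s(S, j) = 2 + S*j
s(0, P)*501 = (2 + 0*(-2))*501 = (2 + 0)*501 = 2*501 = 1002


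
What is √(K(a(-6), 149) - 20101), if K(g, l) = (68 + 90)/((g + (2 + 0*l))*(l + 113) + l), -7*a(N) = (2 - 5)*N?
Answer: I*√508055/5 ≈ 142.56*I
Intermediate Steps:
a(N) = 3*N/7 (a(N) = -(2 - 5)*N/7 = -(-3)*N/7 = 3*N/7)
K(g, l) = 158/(l + (2 + g)*(113 + l)) (K(g, l) = 158/((g + (2 + 0))*(113 + l) + l) = 158/((g + 2)*(113 + l) + l) = 158/((2 + g)*(113 + l) + l) = 158/(l + (2 + g)*(113 + l)))
√(K(a(-6), 149) - 20101) = √(158/(226 + 3*149 + 113*((3/7)*(-6)) + ((3/7)*(-6))*149) - 20101) = √(158/(226 + 447 + 113*(-18/7) - 18/7*149) - 20101) = √(158/(226 + 447 - 2034/7 - 2682/7) - 20101) = √(158/(-5/7) - 20101) = √(158*(-7/5) - 20101) = √(-1106/5 - 20101) = √(-101611/5) = I*√508055/5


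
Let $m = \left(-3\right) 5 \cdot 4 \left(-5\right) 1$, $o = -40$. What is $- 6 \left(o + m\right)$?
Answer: $-1560$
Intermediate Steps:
$m = 300$ ($m = \left(-15\right) 4 \left(-5\right) 1 = \left(-60\right) \left(-5\right) 1 = 300 \cdot 1 = 300$)
$- 6 \left(o + m\right) = - 6 \left(-40 + 300\right) = \left(-6\right) 260 = -1560$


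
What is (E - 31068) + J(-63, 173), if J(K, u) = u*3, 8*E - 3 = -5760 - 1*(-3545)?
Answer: -61651/2 ≈ -30826.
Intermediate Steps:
E = -553/2 (E = 3/8 + (-5760 - 1*(-3545))/8 = 3/8 + (-5760 + 3545)/8 = 3/8 + (⅛)*(-2215) = 3/8 - 2215/8 = -553/2 ≈ -276.50)
J(K, u) = 3*u
(E - 31068) + J(-63, 173) = (-553/2 - 31068) + 3*173 = -62689/2 + 519 = -61651/2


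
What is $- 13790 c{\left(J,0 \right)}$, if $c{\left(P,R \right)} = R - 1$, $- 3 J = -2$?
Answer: $13790$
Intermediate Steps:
$J = \frac{2}{3}$ ($J = \left(- \frac{1}{3}\right) \left(-2\right) = \frac{2}{3} \approx 0.66667$)
$c{\left(P,R \right)} = -1 + R$
$- 13790 c{\left(J,0 \right)} = - 13790 \left(-1 + 0\right) = \left(-13790\right) \left(-1\right) = 13790$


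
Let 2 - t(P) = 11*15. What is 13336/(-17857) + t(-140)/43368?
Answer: -581266339/774422376 ≈ -0.75058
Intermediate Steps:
t(P) = -163 (t(P) = 2 - 11*15 = 2 - 1*165 = 2 - 165 = -163)
13336/(-17857) + t(-140)/43368 = 13336/(-17857) - 163/43368 = 13336*(-1/17857) - 163*1/43368 = -13336/17857 - 163/43368 = -581266339/774422376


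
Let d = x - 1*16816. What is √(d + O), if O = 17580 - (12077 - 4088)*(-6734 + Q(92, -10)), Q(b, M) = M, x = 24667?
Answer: √53903247 ≈ 7341.9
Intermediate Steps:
O = 53895396 (O = 17580 - (12077 - 4088)*(-6734 - 10) = 17580 - 7989*(-6744) = 17580 - 1*(-53877816) = 17580 + 53877816 = 53895396)
d = 7851 (d = 24667 - 1*16816 = 24667 - 16816 = 7851)
√(d + O) = √(7851 + 53895396) = √53903247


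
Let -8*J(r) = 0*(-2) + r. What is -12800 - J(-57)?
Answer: -102457/8 ≈ -12807.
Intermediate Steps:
J(r) = -r/8 (J(r) = -(0*(-2) + r)/8 = -(0 + r)/8 = -r/8)
-12800 - J(-57) = -12800 - (-1)*(-57)/8 = -12800 - 1*57/8 = -12800 - 57/8 = -102457/8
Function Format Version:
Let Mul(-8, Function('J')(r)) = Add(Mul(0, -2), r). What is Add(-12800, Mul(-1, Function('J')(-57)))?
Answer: Rational(-102457, 8) ≈ -12807.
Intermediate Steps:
Function('J')(r) = Mul(Rational(-1, 8), r) (Function('J')(r) = Mul(Rational(-1, 8), Add(Mul(0, -2), r)) = Mul(Rational(-1, 8), Add(0, r)) = Mul(Rational(-1, 8), r))
Add(-12800, Mul(-1, Function('J')(-57))) = Add(-12800, Mul(-1, Mul(Rational(-1, 8), -57))) = Add(-12800, Mul(-1, Rational(57, 8))) = Add(-12800, Rational(-57, 8)) = Rational(-102457, 8)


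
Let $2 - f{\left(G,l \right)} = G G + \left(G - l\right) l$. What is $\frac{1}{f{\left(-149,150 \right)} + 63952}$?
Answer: $\frac{1}{86603} \approx 1.1547 \cdot 10^{-5}$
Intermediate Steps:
$f{\left(G,l \right)} = 2 - G^{2} - l \left(G - l\right)$ ($f{\left(G,l \right)} = 2 - \left(G G + \left(G - l\right) l\right) = 2 - \left(G^{2} + l \left(G - l\right)\right) = 2 - G^{2} - l \left(G - l\right)$)
$\frac{1}{f{\left(-149,150 \right)} + 63952} = \frac{1}{\left(2 + 150^{2} - \left(-149\right)^{2} - \left(-149\right) 150\right) + 63952} = \frac{1}{\left(2 + 22500 - 22201 + 22350\right) + 63952} = \frac{1}{22651 + 63952} = \frac{1}{86603}$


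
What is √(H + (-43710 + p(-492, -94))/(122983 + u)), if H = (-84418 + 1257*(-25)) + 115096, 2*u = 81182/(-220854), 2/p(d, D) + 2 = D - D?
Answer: I*√551349007372653329168961/27161246891 ≈ 27.338*I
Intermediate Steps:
p(d, D) = -1 (p(d, D) = 2/(-2 + (D - D)) = 2/(-2 + 0) = 2/(-2) = 2*(-½) = -1)
u = -40591/220854 (u = (81182/(-220854))/2 = (81182*(-1/220854))/2 = (½)*(-40591/110427) = -40591/220854 ≈ -0.18379)
H = -747 (H = (-84418 - 31425) + 115096 = -115843 + 115096 = -747)
√(H + (-43710 + p(-492, -94))/(122983 + u)) = √(-747 + (-43710 - 1)/(122983 - 40591/220854)) = √(-747 - 43711/27161246891/220854) = √(-747 - 43711*220854/27161246891) = √(-747 - 9653749194/27161246891) = √(-20299105176771/27161246891) = I*√551349007372653329168961/27161246891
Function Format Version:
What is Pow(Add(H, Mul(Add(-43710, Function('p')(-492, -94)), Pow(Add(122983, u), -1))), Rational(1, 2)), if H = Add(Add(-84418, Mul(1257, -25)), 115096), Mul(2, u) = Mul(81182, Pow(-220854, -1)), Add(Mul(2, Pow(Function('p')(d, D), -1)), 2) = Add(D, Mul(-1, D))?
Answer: Mul(Rational(1, 27161246891), I, Pow(551349007372653329168961, Rational(1, 2))) ≈ Mul(27.338, I)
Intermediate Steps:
Function('p')(d, D) = -1 (Function('p')(d, D) = Mul(2, Pow(Add(-2, Add(D, Mul(-1, D))), -1)) = Mul(2, Pow(Add(-2, 0), -1)) = Mul(2, Pow(-2, -1)) = Mul(2, Rational(-1, 2)) = -1)
u = Rational(-40591, 220854) (u = Mul(Rational(1, 2), Mul(81182, Pow(-220854, -1))) = Mul(Rational(1, 2), Mul(81182, Rational(-1, 220854))) = Mul(Rational(1, 2), Rational(-40591, 110427)) = Rational(-40591, 220854) ≈ -0.18379)
H = -747 (H = Add(Add(-84418, -31425), 115096) = Add(-115843, 115096) = -747)
Pow(Add(H, Mul(Add(-43710, Function('p')(-492, -94)), Pow(Add(122983, u), -1))), Rational(1, 2)) = Pow(Add(-747, Mul(Add(-43710, -1), Pow(Add(122983, Rational(-40591, 220854)), -1))), Rational(1, 2)) = Pow(Add(-747, Mul(-43711, Pow(Rational(27161246891, 220854), -1))), Rational(1, 2)) = Pow(Add(-747, Mul(-43711, Rational(220854, 27161246891))), Rational(1, 2)) = Pow(Add(-747, Rational(-9653749194, 27161246891)), Rational(1, 2)) = Pow(Rational(-20299105176771, 27161246891), Rational(1, 2)) = Mul(Rational(1, 27161246891), I, Pow(551349007372653329168961, Rational(1, 2)))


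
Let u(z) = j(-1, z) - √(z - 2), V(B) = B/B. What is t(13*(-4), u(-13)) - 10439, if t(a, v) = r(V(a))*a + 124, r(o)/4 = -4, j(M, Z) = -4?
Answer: -9483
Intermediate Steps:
V(B) = 1
r(o) = -16 (r(o) = 4*(-4) = -16)
u(z) = -4 - √(-2 + z) (u(z) = -4 - √(z - 2) = -4 - √(-2 + z))
t(a, v) = 124 - 16*a (t(a, v) = -16*a + 124 = 124 - 16*a)
t(13*(-4), u(-13)) - 10439 = (124 - 208*(-4)) - 10439 = (124 - 16*(-52)) - 10439 = (124 + 832) - 10439 = 956 - 10439 = -9483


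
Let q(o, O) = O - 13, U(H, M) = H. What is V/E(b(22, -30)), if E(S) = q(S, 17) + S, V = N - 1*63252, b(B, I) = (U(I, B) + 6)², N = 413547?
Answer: 70059/116 ≈ 603.96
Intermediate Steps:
b(B, I) = (6 + I)² (b(B, I) = (I + 6)² = (6 + I)²)
q(o, O) = -13 + O
V = 350295 (V = 413547 - 1*63252 = 413547 - 63252 = 350295)
E(S) = 4 + S (E(S) = (-13 + 17) + S = 4 + S)
V/E(b(22, -30)) = 350295/(4 + (6 - 30)²) = 350295/(4 + (-24)²) = 350295/(4 + 576) = 350295/580 = 350295*(1/580) = 70059/116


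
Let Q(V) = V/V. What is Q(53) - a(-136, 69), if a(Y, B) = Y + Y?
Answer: 273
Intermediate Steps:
Q(V) = 1
a(Y, B) = 2*Y
Q(53) - a(-136, 69) = 1 - 2*(-136) = 1 - 1*(-272) = 1 + 272 = 273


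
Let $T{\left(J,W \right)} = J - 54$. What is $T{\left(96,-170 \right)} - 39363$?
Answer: $-39321$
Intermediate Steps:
$T{\left(J,W \right)} = -54 + J$
$T{\left(96,-170 \right)} - 39363 = \left(-54 + 96\right) - 39363 = 42 - 39363 = -39321$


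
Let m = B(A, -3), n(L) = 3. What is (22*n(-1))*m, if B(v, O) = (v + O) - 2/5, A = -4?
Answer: -2442/5 ≈ -488.40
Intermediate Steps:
B(v, O) = -⅖ + O + v (B(v, O) = (O + v) - 2*⅕ = (O + v) - ⅖ = -⅖ + O + v)
m = -37/5 (m = -⅖ - 3 - 4 = -37/5 ≈ -7.4000)
(22*n(-1))*m = (22*3)*(-37/5) = 66*(-37/5) = -2442/5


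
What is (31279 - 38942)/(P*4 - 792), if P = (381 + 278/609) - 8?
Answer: -4666767/427412 ≈ -10.919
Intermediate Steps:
P = 227435/609 (P = (381 + 278*(1/609)) - 8 = (381 + 278/609) - 8 = 232307/609 - 8 = 227435/609 ≈ 373.46)
(31279 - 38942)/(P*4 - 792) = (31279 - 38942)/((227435/609)*4 - 792) = -7663/(909740/609 - 792) = -7663/427412/609 = -7663*609/427412 = -4666767/427412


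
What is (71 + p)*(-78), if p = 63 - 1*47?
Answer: -6786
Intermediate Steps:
p = 16 (p = 63 - 47 = 16)
(71 + p)*(-78) = (71 + 16)*(-78) = 87*(-78) = -6786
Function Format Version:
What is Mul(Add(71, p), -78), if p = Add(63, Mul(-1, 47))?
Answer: -6786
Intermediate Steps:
p = 16 (p = Add(63, -47) = 16)
Mul(Add(71, p), -78) = Mul(Add(71, 16), -78) = Mul(87, -78) = -6786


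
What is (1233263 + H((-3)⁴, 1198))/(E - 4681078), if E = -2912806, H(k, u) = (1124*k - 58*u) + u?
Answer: -1256021/7593884 ≈ -0.16540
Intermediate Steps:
H(k, u) = -57*u + 1124*k (H(k, u) = (-58*u + 1124*k) + u = -57*u + 1124*k)
(1233263 + H((-3)⁴, 1198))/(E - 4681078) = (1233263 + (-57*1198 + 1124*(-3)⁴))/(-2912806 - 4681078) = (1233263 + (-68286 + 1124*81))/(-7593884) = (1233263 + (-68286 + 91044))*(-1/7593884) = (1233263 + 22758)*(-1/7593884) = 1256021*(-1/7593884) = -1256021/7593884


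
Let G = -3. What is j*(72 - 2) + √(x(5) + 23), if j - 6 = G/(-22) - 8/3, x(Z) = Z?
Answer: 8015/33 + 2*√7 ≈ 248.17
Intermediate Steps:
j = 229/66 (j = 6 + (-3/(-22) - 8/3) = 6 + (-3*(-1/22) - 8*⅓) = 6 + (3/22 - 8/3) = 6 - 167/66 = 229/66 ≈ 3.4697)
j*(72 - 2) + √(x(5) + 23) = 229*(72 - 2)/66 + √(5 + 23) = (229/66)*70 + √28 = 8015/33 + 2*√7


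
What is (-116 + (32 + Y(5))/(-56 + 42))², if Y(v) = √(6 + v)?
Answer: (1656 + √11)²/196 ≈ 14048.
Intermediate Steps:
(-116 + (32 + Y(5))/(-56 + 42))² = (-116 + (32 + √(6 + 5))/(-56 + 42))² = (-116 + (32 + √11)/(-14))² = (-116 + (32 + √11)*(-1/14))² = (-116 + (-16/7 - √11/14))² = (-828/7 - √11/14)²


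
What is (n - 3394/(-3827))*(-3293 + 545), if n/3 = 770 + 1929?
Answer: -85162204524/3827 ≈ -2.2253e+7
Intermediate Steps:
n = 8097 (n = 3*(770 + 1929) = 3*2699 = 8097)
(n - 3394/(-3827))*(-3293 + 545) = (8097 - 3394/(-3827))*(-3293 + 545) = (8097 - 3394*(-1/3827))*(-2748) = (8097 + 3394/3827)*(-2748) = (30990613/3827)*(-2748) = -85162204524/3827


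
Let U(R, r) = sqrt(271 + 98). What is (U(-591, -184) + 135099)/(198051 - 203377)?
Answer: -135099/5326 - 3*sqrt(41)/5326 ≈ -25.370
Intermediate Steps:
U(R, r) = 3*sqrt(41) (U(R, r) = sqrt(369) = 3*sqrt(41))
(U(-591, -184) + 135099)/(198051 - 203377) = (3*sqrt(41) + 135099)/(198051 - 203377) = (135099 + 3*sqrt(41))/(-5326) = (135099 + 3*sqrt(41))*(-1/5326) = -135099/5326 - 3*sqrt(41)/5326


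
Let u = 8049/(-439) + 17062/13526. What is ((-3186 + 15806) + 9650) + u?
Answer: 66067982112/2968957 ≈ 22253.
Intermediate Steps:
u = -50690278/2968957 (u = 8049*(-1/439) + 17062*(1/13526) = -8049/439 + 8531/6763 = -50690278/2968957 ≈ -17.073)
((-3186 + 15806) + 9650) + u = ((-3186 + 15806) + 9650) - 50690278/2968957 = (12620 + 9650) - 50690278/2968957 = 22270 - 50690278/2968957 = 66067982112/2968957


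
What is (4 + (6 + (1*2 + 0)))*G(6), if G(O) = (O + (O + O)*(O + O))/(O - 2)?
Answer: 450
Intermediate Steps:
G(O) = (O + 4*O**2)/(-2 + O) (G(O) = (O + (2*O)*(2*O))/(-2 + O) = (O + 4*O**2)/(-2 + O))
(4 + (6 + (1*2 + 0)))*G(6) = (4 + (6 + (1*2 + 0)))*(6*(1 + 4*6)/(-2 + 6)) = (4 + (6 + (2 + 0)))*(6*(1 + 24)/4) = (4 + (6 + 2))*(6*(1/4)*25) = (4 + 8)*(75/2) = 12*(75/2) = 450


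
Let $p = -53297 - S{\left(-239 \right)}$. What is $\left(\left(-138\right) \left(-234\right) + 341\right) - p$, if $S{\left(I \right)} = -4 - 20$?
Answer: $85906$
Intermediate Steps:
$S{\left(I \right)} = -24$ ($S{\left(I \right)} = -4 - 20 = -24$)
$p = -53273$ ($p = -53297 - -24 = -53297 + 24 = -53273$)
$\left(\left(-138\right) \left(-234\right) + 341\right) - p = \left(\left(-138\right) \left(-234\right) + 341\right) - -53273 = \left(32292 + 341\right) + 53273 = 32633 + 53273 = 85906$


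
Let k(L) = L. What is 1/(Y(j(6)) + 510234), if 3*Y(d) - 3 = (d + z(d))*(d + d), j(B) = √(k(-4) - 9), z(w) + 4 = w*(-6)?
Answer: 3*I/(8*√13 + 1530835*I) ≈ 1.9597e-6 + 3.6925e-11*I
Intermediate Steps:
z(w) = -4 - 6*w (z(w) = -4 + w*(-6) = -4 - 6*w)
j(B) = I*√13 (j(B) = √(-4 - 9) = √(-13) = I*√13)
Y(d) = 1 + 2*d*(-4 - 5*d)/3 (Y(d) = 1 + ((d + (-4 - 6*d))*(d + d))/3 = 1 + ((-4 - 5*d)*(2*d))/3 = 1 + (2*d*(-4 - 5*d))/3 = 1 + 2*d*(-4 - 5*d)/3)
1/(Y(j(6)) + 510234) = 1/((1 - 10*(I*√13)²/3 - 8*I*√13/3) + 510234) = 1/((1 - 10/3*(-13) - 8*I*√13/3) + 510234) = 1/((1 + 130/3 - 8*I*√13/3) + 510234) = 1/((133/3 - 8*I*√13/3) + 510234) = 1/(1530835/3 - 8*I*√13/3)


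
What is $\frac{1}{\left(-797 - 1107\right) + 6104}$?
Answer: $\frac{1}{4200} \approx 0.0002381$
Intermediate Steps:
$\frac{1}{\left(-797 - 1107\right) + 6104} = \frac{1}{-1904 + 6104} = \frac{1}{4200}$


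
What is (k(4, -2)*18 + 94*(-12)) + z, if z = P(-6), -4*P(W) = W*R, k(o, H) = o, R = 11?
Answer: -2079/2 ≈ -1039.5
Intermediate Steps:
P(W) = -11*W/4 (P(W) = -W*11/4 = -11*W/4)
z = 33/2 (z = -11/4*(-6) = 33/2 ≈ 16.500)
(k(4, -2)*18 + 94*(-12)) + z = (4*18 + 94*(-12)) + 33/2 = (72 - 1128) + 33/2 = -1056 + 33/2 = -2079/2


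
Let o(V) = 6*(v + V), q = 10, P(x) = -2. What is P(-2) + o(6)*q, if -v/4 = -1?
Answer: 598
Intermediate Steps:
v = 4 (v = -4*(-1) = 4)
o(V) = 24 + 6*V (o(V) = 6*(4 + V) = 24 + 6*V)
P(-2) + o(6)*q = -2 + (24 + 6*6)*10 = -2 + (24 + 36)*10 = -2 + 60*10 = -2 + 600 = 598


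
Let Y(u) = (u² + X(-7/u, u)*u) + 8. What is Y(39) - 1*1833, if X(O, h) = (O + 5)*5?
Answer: 636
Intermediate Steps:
X(O, h) = 25 + 5*O (X(O, h) = (5 + O)*5 = 25 + 5*O)
Y(u) = 8 + u² + u*(25 - 35/u) (Y(u) = (u² + (25 + 5*(-7/u))*u) + 8 = (u² + (25 - 35/u)*u) + 8 = (u² + u*(25 - 35/u)) + 8 = 8 + u² + u*(25 - 35/u))
Y(39) - 1*1833 = (-27 + 39² + 25*39) - 1*1833 = (-27 + 1521 + 975) - 1833 = 2469 - 1833 = 636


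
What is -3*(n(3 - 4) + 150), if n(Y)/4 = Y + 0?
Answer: -438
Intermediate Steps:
n(Y) = 4*Y (n(Y) = 4*(Y + 0) = 4*Y)
-3*(n(3 - 4) + 150) = -3*(4*(3 - 4) + 150) = -3*(4*(-1) + 150) = -3*(-4 + 150) = -3*146 = -438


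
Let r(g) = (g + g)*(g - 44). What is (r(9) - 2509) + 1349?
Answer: -1790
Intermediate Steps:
r(g) = 2*g*(-44 + g) (r(g) = (2*g)*(-44 + g) = 2*g*(-44 + g))
(r(9) - 2509) + 1349 = (2*9*(-44 + 9) - 2509) + 1349 = (2*9*(-35) - 2509) + 1349 = (-630 - 2509) + 1349 = -3139 + 1349 = -1790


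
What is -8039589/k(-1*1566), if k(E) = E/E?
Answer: -8039589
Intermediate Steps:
k(E) = 1
-8039589/k(-1*1566) = -8039589/1 = -8039589*1 = -8039589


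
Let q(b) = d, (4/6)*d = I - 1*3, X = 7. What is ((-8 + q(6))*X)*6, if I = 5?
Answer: -210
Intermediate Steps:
d = 3 (d = 3*(5 - 1*3)/2 = 3*(5 - 3)/2 = (3/2)*2 = 3)
q(b) = 3
((-8 + q(6))*X)*6 = ((-8 + 3)*7)*6 = -5*7*6 = -35*6 = -210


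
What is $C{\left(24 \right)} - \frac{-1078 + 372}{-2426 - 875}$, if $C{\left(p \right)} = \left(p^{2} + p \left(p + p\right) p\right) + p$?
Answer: $\frac{93245942}{3301} \approx 28248.0$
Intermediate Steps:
$C{\left(p \right)} = p + p^{2} + 2 p^{3}$ ($C{\left(p \right)} = \left(p^{2} + p 2 p p\right) + p = \left(p^{2} + 2 p^{2} p\right) + p = \left(p^{2} + 2 p^{3}\right) + p = p + p^{2} + 2 p^{3}$)
$C{\left(24 \right)} - \frac{-1078 + 372}{-2426 - 875} = 24 \left(1 + 24 + 2 \cdot 24^{2}\right) - \frac{-1078 + 372}{-2426 - 875} = 24 \left(1 + 24 + 2 \cdot 576\right) - - \frac{706}{-3301} = 24 \left(1 + 24 + 1152\right) - \left(-706\right) \left(- \frac{1}{3301}\right) = 24 \cdot 1177 - \frac{706}{3301} = 28248 - \frac{706}{3301} = \frac{93245942}{3301}$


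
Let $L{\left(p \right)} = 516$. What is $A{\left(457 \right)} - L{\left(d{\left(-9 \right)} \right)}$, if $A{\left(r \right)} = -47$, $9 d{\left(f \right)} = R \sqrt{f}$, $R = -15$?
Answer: $-563$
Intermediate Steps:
$d{\left(f \right)} = - \frac{5 \sqrt{f}}{3}$ ($d{\left(f \right)} = \frac{\left(-15\right) \sqrt{f}}{9} = - \frac{5 \sqrt{f}}{3}$)
$A{\left(457 \right)} - L{\left(d{\left(-9 \right)} \right)} = -47 - 516 = -563$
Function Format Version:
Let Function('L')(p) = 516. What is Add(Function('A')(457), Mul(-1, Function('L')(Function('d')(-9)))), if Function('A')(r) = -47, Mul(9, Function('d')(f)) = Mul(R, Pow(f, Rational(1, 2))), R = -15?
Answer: -563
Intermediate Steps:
Function('d')(f) = Mul(Rational(-5, 3), Pow(f, Rational(1, 2))) (Function('d')(f) = Mul(Rational(1, 9), Mul(-15, Pow(f, Rational(1, 2)))) = Mul(Rational(-5, 3), Pow(f, Rational(1, 2))))
Add(Function('A')(457), Mul(-1, Function('L')(Function('d')(-9)))) = Add(-47, Mul(-1, 516)) = Add(-47, -516) = -563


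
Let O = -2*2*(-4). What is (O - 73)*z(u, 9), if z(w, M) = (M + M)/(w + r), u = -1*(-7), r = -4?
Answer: -342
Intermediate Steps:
u = 7
z(w, M) = 2*M/(-4 + w) (z(w, M) = (M + M)/(w - 4) = (2*M)/(-4 + w) = 2*M/(-4 + w))
O = 16 (O = -4*(-4) = 16)
(O - 73)*z(u, 9) = (16 - 73)*(2*9/(-4 + 7)) = -114*9/3 = -57*6 = -342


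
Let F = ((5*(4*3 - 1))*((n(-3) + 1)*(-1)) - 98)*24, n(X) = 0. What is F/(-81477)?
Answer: 408/9053 ≈ 0.045068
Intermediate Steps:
F = -3672 (F = ((5*(4*3 - 1))*((0 + 1)*(-1)) - 98)*24 = ((5*(12 - 1))*(1*(-1)) - 98)*24 = ((5*11)*(-1) - 98)*24 = (55*(-1) - 98)*24 = (-55 - 98)*24 = -153*24 = -3672)
F/(-81477) = -3672/(-81477) = -3672*(-1/81477) = 408/9053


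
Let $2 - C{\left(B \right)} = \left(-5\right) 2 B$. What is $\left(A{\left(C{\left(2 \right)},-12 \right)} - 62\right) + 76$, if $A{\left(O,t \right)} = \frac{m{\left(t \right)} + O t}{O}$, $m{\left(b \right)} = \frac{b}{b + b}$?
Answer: $\frac{89}{44} \approx 2.0227$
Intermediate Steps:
$m{\left(b \right)} = \frac{1}{2}$ ($m{\left(b \right)} = \frac{b}{2 b} = \frac{1}{2 b} b = \frac{1}{2}$)
$C{\left(B \right)} = 2 + 10 B$ ($C{\left(B \right)} = 2 - \left(-5\right) 2 B = 2 - - 10 B = 2 + 10 B$)
$A{\left(O,t \right)} = \frac{\frac{1}{2} + O t}{O}$
$\left(A{\left(C{\left(2 \right)},-12 \right)} - 62\right) + 76 = \left(\left(-12 + \frac{1}{2 \left(2 + 10 \cdot 2\right)}\right) - 62\right) + 76 = \left(\left(-12 + \frac{1}{2 \left(2 + 20\right)}\right) - 62\right) + 76 = \left(\left(-12 + \frac{1}{2 \cdot 22}\right) - 62\right) + 76 = \left(\left(-12 + \frac{1}{2} \cdot \frac{1}{22}\right) - 62\right) + 76 = \left(\left(-12 + \frac{1}{44}\right) - 62\right) + 76 = \left(- \frac{527}{44} - 62\right) + 76 = - \frac{3255}{44} + 76 = \frac{89}{44}$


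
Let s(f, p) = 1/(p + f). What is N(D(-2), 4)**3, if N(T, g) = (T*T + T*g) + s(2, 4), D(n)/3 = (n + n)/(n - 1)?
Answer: 7189057/216 ≈ 33283.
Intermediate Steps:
D(n) = 6*n/(-1 + n) (D(n) = 3*((n + n)/(n - 1)) = 3*((2*n)/(-1 + n)) = 3*(2*n/(-1 + n)) = 6*n/(-1 + n))
s(f, p) = 1/(f + p)
N(T, g) = 1/6 + T**2 + T*g (N(T, g) = (T*T + T*g) + 1/(2 + 4) = (T**2 + T*g) + 1/6 = 1/6 + T**2 + T*g)
N(D(-2), 4)**3 = (1/6 + (6*(-2)/(-1 - 2))**2 + (6*(-2)/(-1 - 2))*4)**3 = (1/6 + (6*(-2)/(-3))**2 + (6*(-2)/(-3))*4)**3 = (1/6 + (6*(-2)*(-1/3))**2 + (6*(-2)*(-1/3))*4)**3 = (1/6 + 4**2 + 4*4)**3 = (1/6 + 16 + 16)**3 = (193/6)**3 = 7189057/216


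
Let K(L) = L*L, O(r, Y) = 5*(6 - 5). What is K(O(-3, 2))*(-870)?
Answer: -21750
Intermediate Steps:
O(r, Y) = 5 (O(r, Y) = 5*1 = 5)
K(L) = L²
K(O(-3, 2))*(-870) = 5²*(-870) = 25*(-870) = -21750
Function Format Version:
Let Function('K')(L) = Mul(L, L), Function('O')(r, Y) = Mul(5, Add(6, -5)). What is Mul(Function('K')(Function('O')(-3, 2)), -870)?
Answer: -21750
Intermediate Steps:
Function('O')(r, Y) = 5 (Function('O')(r, Y) = Mul(5, 1) = 5)
Function('K')(L) = Pow(L, 2)
Mul(Function('K')(Function('O')(-3, 2)), -870) = Mul(Pow(5, 2), -870) = Mul(25, -870) = -21750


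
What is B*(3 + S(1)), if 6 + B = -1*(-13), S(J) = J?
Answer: 28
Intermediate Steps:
B = 7 (B = -6 - 1*(-13) = -6 + 13 = 7)
B*(3 + S(1)) = 7*(3 + 1) = 7*4 = 28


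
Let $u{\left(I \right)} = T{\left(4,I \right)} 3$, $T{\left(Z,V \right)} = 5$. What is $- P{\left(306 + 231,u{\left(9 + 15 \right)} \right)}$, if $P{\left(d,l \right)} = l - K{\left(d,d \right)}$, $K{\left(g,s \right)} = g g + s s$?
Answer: $576723$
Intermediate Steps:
$u{\left(I \right)} = 15$ ($u{\left(I \right)} = 5 \cdot 3 = 15$)
$K{\left(g,s \right)} = g^{2} + s^{2}$
$P{\left(d,l \right)} = l - 2 d^{2}$ ($P{\left(d,l \right)} = l - \left(d^{2} + d^{2}\right) = l - 2 d^{2}$)
$- P{\left(306 + 231,u{\left(9 + 15 \right)} \right)} = - (15 - 2 \left(306 + 231\right)^{2}) = - (15 - 2 \cdot 537^{2}) = - (15 - 576738) = \left(-1\right) \left(-576723\right) = 576723$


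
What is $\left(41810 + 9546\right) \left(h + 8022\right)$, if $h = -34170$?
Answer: $-1342856688$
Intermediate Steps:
$\left(41810 + 9546\right) \left(h + 8022\right) = \left(41810 + 9546\right) \left(-34170 + 8022\right) = 51356 \left(-26148\right) = -1342856688$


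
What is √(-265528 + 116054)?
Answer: I*√149474 ≈ 386.62*I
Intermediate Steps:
√(-265528 + 116054) = √(-149474) = I*√149474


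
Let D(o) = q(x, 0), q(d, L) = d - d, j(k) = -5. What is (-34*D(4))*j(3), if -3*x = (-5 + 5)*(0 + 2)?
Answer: 0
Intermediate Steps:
x = 0 (x = -(-5 + 5)*(0 + 2)/3 = -0*2 = -⅓*0 = 0)
q(d, L) = 0
D(o) = 0
(-34*D(4))*j(3) = -34*0*(-5) = 0*(-5) = 0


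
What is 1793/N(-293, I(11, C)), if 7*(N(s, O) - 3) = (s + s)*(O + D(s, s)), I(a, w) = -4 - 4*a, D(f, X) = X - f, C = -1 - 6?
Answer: 1141/2559 ≈ 0.44588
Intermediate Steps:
C = -7
N(s, O) = 3 + 2*O*s/7 (N(s, O) = 3 + ((s + s)*(O + (s - s)))/7 = 3 + ((2*s)*(O + 0))/7 = 3 + ((2*s)*O)/7 = 3 + (2*O*s)/7 = 3 + 2*O*s/7)
1793/N(-293, I(11, C)) = 1793/(3 + (2/7)*(-4 - 4*11)*(-293)) = 1793/(3 + (2/7)*(-4 - 44)*(-293)) = 1793/(3 + (2/7)*(-48)*(-293)) = 1793/(3 + 28128/7) = 1793/(28149/7) = 1793*(7/28149) = 1141/2559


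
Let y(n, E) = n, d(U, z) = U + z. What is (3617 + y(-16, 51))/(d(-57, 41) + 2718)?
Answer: 3601/2702 ≈ 1.3327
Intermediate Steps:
(3617 + y(-16, 51))/(d(-57, 41) + 2718) = (3617 - 16)/((-57 + 41) + 2718) = 3601/(-16 + 2718) = 3601/2702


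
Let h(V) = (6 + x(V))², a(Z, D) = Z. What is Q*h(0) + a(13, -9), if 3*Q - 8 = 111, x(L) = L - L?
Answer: 1441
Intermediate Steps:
x(L) = 0
h(V) = 36 (h(V) = (6 + 0)² = 6² = 36)
Q = 119/3 (Q = 8/3 + (⅓)*111 = 8/3 + 37 = 119/3 ≈ 39.667)
Q*h(0) + a(13, -9) = (119/3)*36 + 13 = 1428 + 13 = 1441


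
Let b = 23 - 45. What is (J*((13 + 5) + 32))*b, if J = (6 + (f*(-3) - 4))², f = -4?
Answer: -215600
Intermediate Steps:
J = 196 (J = (6 + (-4*(-3) - 4))² = (6 + (12 - 4))² = (6 + 8)² = 14² = 196)
b = -22
(J*((13 + 5) + 32))*b = (196*((13 + 5) + 32))*(-22) = (196*(18 + 32))*(-22) = (196*50)*(-22) = 9800*(-22) = -215600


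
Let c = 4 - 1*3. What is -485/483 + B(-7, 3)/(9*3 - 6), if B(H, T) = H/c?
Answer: -646/483 ≈ -1.3375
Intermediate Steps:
c = 1 (c = 4 - 3 = 1)
B(H, T) = H (B(H, T) = H/1 = H*1 = H)
-485/483 + B(-7, 3)/(9*3 - 6) = -485/483 - 7/(9*3 - 6) = -485*1/483 - 7/(27 - 6) = -485/483 - 7/21 = -485/483 - 7*1/21 = -485/483 - ⅓ = -646/483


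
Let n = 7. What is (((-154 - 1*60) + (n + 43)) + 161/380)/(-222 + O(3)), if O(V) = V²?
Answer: 62159/80940 ≈ 0.76796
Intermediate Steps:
(((-154 - 1*60) + (n + 43)) + 161/380)/(-222 + O(3)) = (((-154 - 1*60) + (7 + 43)) + 161/380)/(-222 + 3²) = (((-154 - 60) + 50) + 161*(1/380))/(-222 + 9) = ((-214 + 50) + 161/380)/(-213) = (-164 + 161/380)*(-1/213) = -62159/380*(-1/213) = 62159/80940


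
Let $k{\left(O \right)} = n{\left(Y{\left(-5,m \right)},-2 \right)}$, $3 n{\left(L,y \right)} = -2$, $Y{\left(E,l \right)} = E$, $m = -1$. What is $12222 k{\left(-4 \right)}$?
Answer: $-8148$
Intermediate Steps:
$n{\left(L,y \right)} = - \frac{2}{3}$ ($n{\left(L,y \right)} = \frac{1}{3} \left(-2\right) = - \frac{2}{3}$)
$k{\left(O \right)} = - \frac{2}{3}$
$12222 k{\left(-4 \right)} = 12222 \left(- \frac{2}{3}\right) = -8148$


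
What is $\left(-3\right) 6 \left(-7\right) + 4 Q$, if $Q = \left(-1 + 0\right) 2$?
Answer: $118$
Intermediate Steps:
$Q = -2$ ($Q = \left(-1\right) 2 = -2$)
$\left(-3\right) 6 \left(-7\right) + 4 Q = \left(-3\right) 6 \left(-7\right) + 4 \left(-2\right) = \left(-18\right) \left(-7\right) - 8 = 126 - 8 = 118$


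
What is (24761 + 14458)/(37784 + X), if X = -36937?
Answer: 39219/847 ≈ 46.303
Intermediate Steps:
(24761 + 14458)/(37784 + X) = (24761 + 14458)/(37784 - 36937) = 39219/847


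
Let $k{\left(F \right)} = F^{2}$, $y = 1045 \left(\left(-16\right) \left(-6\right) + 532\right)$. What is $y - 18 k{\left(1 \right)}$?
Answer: $656242$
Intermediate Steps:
$y = 656260$ ($y = 1045 \left(96 + 532\right) = 1045 \cdot 628 = 656260$)
$y - 18 k{\left(1 \right)} = 656260 - 18 \cdot 1^{2} = 656260 - 18 = 656242$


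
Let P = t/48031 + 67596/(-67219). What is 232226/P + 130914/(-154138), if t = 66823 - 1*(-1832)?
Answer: 57783463347351083833/105447113583861 ≈ 5.4799e+5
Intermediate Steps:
t = 68655 (t = 66823 + 1832 = 68655)
P = 1368216969/3228595789 (P = 68655/48031 + 67596/(-67219) = 68655*(1/48031) + 67596*(-1/67219) = 68655/48031 - 67596/67219 = 1368216969/3228595789 ≈ 0.42378)
232226/P + 130914/(-154138) = 232226/(1368216969/3228595789) + 130914/(-154138) = 232226*(3228595789/1368216969) + 130914*(-1/154138) = 749763885696314/1368216969 - 65457/77069 = 57783463347351083833/105447113583861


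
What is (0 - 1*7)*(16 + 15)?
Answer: -217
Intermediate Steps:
(0 - 1*7)*(16 + 15) = (0 - 7)*31 = -7*31 = -217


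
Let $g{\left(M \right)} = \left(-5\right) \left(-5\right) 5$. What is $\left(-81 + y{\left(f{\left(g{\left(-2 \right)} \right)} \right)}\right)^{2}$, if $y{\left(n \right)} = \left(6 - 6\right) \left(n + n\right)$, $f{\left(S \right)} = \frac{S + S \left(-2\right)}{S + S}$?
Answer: $6561$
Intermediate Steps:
$g{\left(M \right)} = 125$ ($g{\left(M \right)} = 25 \cdot 5 = 125$)
$f{\left(S \right)} = - \frac{1}{2}$ ($f{\left(S \right)} = \frac{S - 2 S}{2 S} = - S \frac{1}{2 S} = - \frac{1}{2}$)
$y{\left(n \right)} = 0$ ($y{\left(n \right)} = 0 \cdot 2 n = 0$)
$\left(-81 + y{\left(f{\left(g{\left(-2 \right)} \right)} \right)}\right)^{2} = \left(-81 + 0\right)^{2} = \left(-81\right)^{2} = 6561$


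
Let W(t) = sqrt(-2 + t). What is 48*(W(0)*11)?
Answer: 528*I*sqrt(2) ≈ 746.71*I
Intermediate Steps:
48*(W(0)*11) = 48*(sqrt(-2 + 0)*11) = 48*(sqrt(-2)*11) = 48*((I*sqrt(2))*11) = 48*(11*I*sqrt(2)) = 528*I*sqrt(2)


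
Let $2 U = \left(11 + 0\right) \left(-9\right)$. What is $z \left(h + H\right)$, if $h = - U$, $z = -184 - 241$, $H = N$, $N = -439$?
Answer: $\frac{331075}{2} \approx 1.6554 \cdot 10^{5}$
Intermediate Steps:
$H = -439$
$U = - \frac{99}{2}$ ($U = \frac{\left(11 + 0\right) \left(-9\right)}{2} = \frac{11 \left(-9\right)}{2} = \frac{1}{2} \left(-99\right) = - \frac{99}{2} \approx -49.5$)
$z = -425$
$h = \frac{99}{2}$ ($h = \left(-1\right) \left(- \frac{99}{2}\right) = \frac{99}{2} \approx 49.5$)
$z \left(h + H\right) = - 425 \left(\frac{99}{2} - 439\right) = \left(-425\right) \left(- \frac{779}{2}\right) = \frac{331075}{2}$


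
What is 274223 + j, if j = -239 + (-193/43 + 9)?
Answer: 11781506/43 ≈ 2.7399e+5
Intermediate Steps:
j = -10083/43 (j = -239 + (-193*1/43 + 9) = -239 + (-193/43 + 9) = -239 + 194/43 = -10083/43 ≈ -234.49)
274223 + j = 274223 - 10083/43 = 11781506/43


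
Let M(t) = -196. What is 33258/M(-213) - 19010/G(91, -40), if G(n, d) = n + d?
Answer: -2711059/4998 ≈ -542.43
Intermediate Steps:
G(n, d) = d + n
33258/M(-213) - 19010/G(91, -40) = 33258/(-196) - 19010/(-40 + 91) = 33258*(-1/196) - 19010/51 = -16629/98 - 19010*1/51 = -16629/98 - 19010/51 = -2711059/4998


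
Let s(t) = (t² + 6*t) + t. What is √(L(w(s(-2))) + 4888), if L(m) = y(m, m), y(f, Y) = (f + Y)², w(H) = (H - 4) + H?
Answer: 2*√1798 ≈ 84.806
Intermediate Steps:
s(t) = t² + 7*t
w(H) = -4 + 2*H (w(H) = (-4 + H) + H = -4 + 2*H)
y(f, Y) = (Y + f)²
L(m) = 4*m² (L(m) = (m + m)² = (2*m)² = 4*m²)
√(L(w(s(-2))) + 4888) = √(4*(-4 + 2*(-2*(7 - 2)))² + 4888) = √(4*(-4 + 2*(-2*5))² + 4888) = √(4*(-4 + 2*(-10))² + 4888) = √(4*(-4 - 20)² + 4888) = √(4*(-24)² + 4888) = √(4*576 + 4888) = √(2304 + 4888) = √7192 = 2*√1798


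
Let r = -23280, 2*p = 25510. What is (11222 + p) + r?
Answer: 697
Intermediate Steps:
p = 12755 (p = (½)*25510 = 12755)
(11222 + p) + r = (11222 + 12755) - 23280 = 23977 - 23280 = 697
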